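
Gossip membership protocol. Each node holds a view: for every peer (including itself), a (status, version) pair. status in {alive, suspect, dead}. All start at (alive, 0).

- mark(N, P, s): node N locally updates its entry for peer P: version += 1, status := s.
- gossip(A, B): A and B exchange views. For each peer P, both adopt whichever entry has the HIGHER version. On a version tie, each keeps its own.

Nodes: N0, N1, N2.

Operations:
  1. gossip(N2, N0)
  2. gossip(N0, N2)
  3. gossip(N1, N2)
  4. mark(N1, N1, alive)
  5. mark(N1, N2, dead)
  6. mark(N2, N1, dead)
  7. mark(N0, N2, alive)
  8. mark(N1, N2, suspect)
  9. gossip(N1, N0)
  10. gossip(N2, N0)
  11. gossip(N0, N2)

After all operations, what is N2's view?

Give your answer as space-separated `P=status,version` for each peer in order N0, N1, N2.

Op 1: gossip N2<->N0 -> N2.N0=(alive,v0) N2.N1=(alive,v0) N2.N2=(alive,v0) | N0.N0=(alive,v0) N0.N1=(alive,v0) N0.N2=(alive,v0)
Op 2: gossip N0<->N2 -> N0.N0=(alive,v0) N0.N1=(alive,v0) N0.N2=(alive,v0) | N2.N0=(alive,v0) N2.N1=(alive,v0) N2.N2=(alive,v0)
Op 3: gossip N1<->N2 -> N1.N0=(alive,v0) N1.N1=(alive,v0) N1.N2=(alive,v0) | N2.N0=(alive,v0) N2.N1=(alive,v0) N2.N2=(alive,v0)
Op 4: N1 marks N1=alive -> (alive,v1)
Op 5: N1 marks N2=dead -> (dead,v1)
Op 6: N2 marks N1=dead -> (dead,v1)
Op 7: N0 marks N2=alive -> (alive,v1)
Op 8: N1 marks N2=suspect -> (suspect,v2)
Op 9: gossip N1<->N0 -> N1.N0=(alive,v0) N1.N1=(alive,v1) N1.N2=(suspect,v2) | N0.N0=(alive,v0) N0.N1=(alive,v1) N0.N2=(suspect,v2)
Op 10: gossip N2<->N0 -> N2.N0=(alive,v0) N2.N1=(dead,v1) N2.N2=(suspect,v2) | N0.N0=(alive,v0) N0.N1=(alive,v1) N0.N2=(suspect,v2)
Op 11: gossip N0<->N2 -> N0.N0=(alive,v0) N0.N1=(alive,v1) N0.N2=(suspect,v2) | N2.N0=(alive,v0) N2.N1=(dead,v1) N2.N2=(suspect,v2)

Answer: N0=alive,0 N1=dead,1 N2=suspect,2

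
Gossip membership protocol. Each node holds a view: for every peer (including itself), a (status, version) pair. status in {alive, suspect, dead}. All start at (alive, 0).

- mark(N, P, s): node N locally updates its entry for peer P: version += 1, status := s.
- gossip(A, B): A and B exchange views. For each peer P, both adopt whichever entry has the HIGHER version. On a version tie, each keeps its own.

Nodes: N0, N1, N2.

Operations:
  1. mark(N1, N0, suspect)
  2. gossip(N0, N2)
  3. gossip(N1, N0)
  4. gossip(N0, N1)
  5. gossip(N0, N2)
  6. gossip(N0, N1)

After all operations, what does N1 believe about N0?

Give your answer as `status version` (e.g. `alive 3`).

Answer: suspect 1

Derivation:
Op 1: N1 marks N0=suspect -> (suspect,v1)
Op 2: gossip N0<->N2 -> N0.N0=(alive,v0) N0.N1=(alive,v0) N0.N2=(alive,v0) | N2.N0=(alive,v0) N2.N1=(alive,v0) N2.N2=(alive,v0)
Op 3: gossip N1<->N0 -> N1.N0=(suspect,v1) N1.N1=(alive,v0) N1.N2=(alive,v0) | N0.N0=(suspect,v1) N0.N1=(alive,v0) N0.N2=(alive,v0)
Op 4: gossip N0<->N1 -> N0.N0=(suspect,v1) N0.N1=(alive,v0) N0.N2=(alive,v0) | N1.N0=(suspect,v1) N1.N1=(alive,v0) N1.N2=(alive,v0)
Op 5: gossip N0<->N2 -> N0.N0=(suspect,v1) N0.N1=(alive,v0) N0.N2=(alive,v0) | N2.N0=(suspect,v1) N2.N1=(alive,v0) N2.N2=(alive,v0)
Op 6: gossip N0<->N1 -> N0.N0=(suspect,v1) N0.N1=(alive,v0) N0.N2=(alive,v0) | N1.N0=(suspect,v1) N1.N1=(alive,v0) N1.N2=(alive,v0)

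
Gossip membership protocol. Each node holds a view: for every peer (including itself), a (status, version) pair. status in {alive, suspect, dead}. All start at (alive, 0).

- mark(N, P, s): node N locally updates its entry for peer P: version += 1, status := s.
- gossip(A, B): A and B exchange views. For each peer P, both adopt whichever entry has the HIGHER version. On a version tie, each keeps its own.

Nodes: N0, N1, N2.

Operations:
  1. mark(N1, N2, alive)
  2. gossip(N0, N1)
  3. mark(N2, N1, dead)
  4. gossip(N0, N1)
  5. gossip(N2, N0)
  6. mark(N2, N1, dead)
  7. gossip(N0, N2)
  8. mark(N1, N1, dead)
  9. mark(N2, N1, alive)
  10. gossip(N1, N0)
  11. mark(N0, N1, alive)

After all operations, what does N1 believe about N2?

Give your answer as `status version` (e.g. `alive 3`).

Op 1: N1 marks N2=alive -> (alive,v1)
Op 2: gossip N0<->N1 -> N0.N0=(alive,v0) N0.N1=(alive,v0) N0.N2=(alive,v1) | N1.N0=(alive,v0) N1.N1=(alive,v0) N1.N2=(alive,v1)
Op 3: N2 marks N1=dead -> (dead,v1)
Op 4: gossip N0<->N1 -> N0.N0=(alive,v0) N0.N1=(alive,v0) N0.N2=(alive,v1) | N1.N0=(alive,v0) N1.N1=(alive,v0) N1.N2=(alive,v1)
Op 5: gossip N2<->N0 -> N2.N0=(alive,v0) N2.N1=(dead,v1) N2.N2=(alive,v1) | N0.N0=(alive,v0) N0.N1=(dead,v1) N0.N2=(alive,v1)
Op 6: N2 marks N1=dead -> (dead,v2)
Op 7: gossip N0<->N2 -> N0.N0=(alive,v0) N0.N1=(dead,v2) N0.N2=(alive,v1) | N2.N0=(alive,v0) N2.N1=(dead,v2) N2.N2=(alive,v1)
Op 8: N1 marks N1=dead -> (dead,v1)
Op 9: N2 marks N1=alive -> (alive,v3)
Op 10: gossip N1<->N0 -> N1.N0=(alive,v0) N1.N1=(dead,v2) N1.N2=(alive,v1) | N0.N0=(alive,v0) N0.N1=(dead,v2) N0.N2=(alive,v1)
Op 11: N0 marks N1=alive -> (alive,v3)

Answer: alive 1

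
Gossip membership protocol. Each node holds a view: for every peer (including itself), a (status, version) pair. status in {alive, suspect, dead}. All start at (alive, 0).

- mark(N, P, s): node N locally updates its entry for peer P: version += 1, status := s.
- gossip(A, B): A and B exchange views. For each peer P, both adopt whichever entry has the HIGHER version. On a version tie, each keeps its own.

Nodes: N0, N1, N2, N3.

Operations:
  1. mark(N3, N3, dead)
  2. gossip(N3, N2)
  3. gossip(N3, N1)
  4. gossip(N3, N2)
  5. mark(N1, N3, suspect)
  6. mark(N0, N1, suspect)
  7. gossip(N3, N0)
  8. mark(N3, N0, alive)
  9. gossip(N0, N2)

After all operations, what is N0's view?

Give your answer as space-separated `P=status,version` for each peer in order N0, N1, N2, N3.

Op 1: N3 marks N3=dead -> (dead,v1)
Op 2: gossip N3<->N2 -> N3.N0=(alive,v0) N3.N1=(alive,v0) N3.N2=(alive,v0) N3.N3=(dead,v1) | N2.N0=(alive,v0) N2.N1=(alive,v0) N2.N2=(alive,v0) N2.N3=(dead,v1)
Op 3: gossip N3<->N1 -> N3.N0=(alive,v0) N3.N1=(alive,v0) N3.N2=(alive,v0) N3.N3=(dead,v1) | N1.N0=(alive,v0) N1.N1=(alive,v0) N1.N2=(alive,v0) N1.N3=(dead,v1)
Op 4: gossip N3<->N2 -> N3.N0=(alive,v0) N3.N1=(alive,v0) N3.N2=(alive,v0) N3.N3=(dead,v1) | N2.N0=(alive,v0) N2.N1=(alive,v0) N2.N2=(alive,v0) N2.N3=(dead,v1)
Op 5: N1 marks N3=suspect -> (suspect,v2)
Op 6: N0 marks N1=suspect -> (suspect,v1)
Op 7: gossip N3<->N0 -> N3.N0=(alive,v0) N3.N1=(suspect,v1) N3.N2=(alive,v0) N3.N3=(dead,v1) | N0.N0=(alive,v0) N0.N1=(suspect,v1) N0.N2=(alive,v0) N0.N3=(dead,v1)
Op 8: N3 marks N0=alive -> (alive,v1)
Op 9: gossip N0<->N2 -> N0.N0=(alive,v0) N0.N1=(suspect,v1) N0.N2=(alive,v0) N0.N3=(dead,v1) | N2.N0=(alive,v0) N2.N1=(suspect,v1) N2.N2=(alive,v0) N2.N3=(dead,v1)

Answer: N0=alive,0 N1=suspect,1 N2=alive,0 N3=dead,1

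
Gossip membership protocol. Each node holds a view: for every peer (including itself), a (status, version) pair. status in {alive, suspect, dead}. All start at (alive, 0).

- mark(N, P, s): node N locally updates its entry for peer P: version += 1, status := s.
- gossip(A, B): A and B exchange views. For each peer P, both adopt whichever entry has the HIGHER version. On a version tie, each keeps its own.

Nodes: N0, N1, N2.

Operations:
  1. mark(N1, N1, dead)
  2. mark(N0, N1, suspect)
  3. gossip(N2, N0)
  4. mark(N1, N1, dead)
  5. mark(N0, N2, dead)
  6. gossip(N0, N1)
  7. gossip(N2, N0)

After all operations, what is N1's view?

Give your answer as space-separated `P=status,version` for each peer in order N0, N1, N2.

Answer: N0=alive,0 N1=dead,2 N2=dead,1

Derivation:
Op 1: N1 marks N1=dead -> (dead,v1)
Op 2: N0 marks N1=suspect -> (suspect,v1)
Op 3: gossip N2<->N0 -> N2.N0=(alive,v0) N2.N1=(suspect,v1) N2.N2=(alive,v0) | N0.N0=(alive,v0) N0.N1=(suspect,v1) N0.N2=(alive,v0)
Op 4: N1 marks N1=dead -> (dead,v2)
Op 5: N0 marks N2=dead -> (dead,v1)
Op 6: gossip N0<->N1 -> N0.N0=(alive,v0) N0.N1=(dead,v2) N0.N2=(dead,v1) | N1.N0=(alive,v0) N1.N1=(dead,v2) N1.N2=(dead,v1)
Op 7: gossip N2<->N0 -> N2.N0=(alive,v0) N2.N1=(dead,v2) N2.N2=(dead,v1) | N0.N0=(alive,v0) N0.N1=(dead,v2) N0.N2=(dead,v1)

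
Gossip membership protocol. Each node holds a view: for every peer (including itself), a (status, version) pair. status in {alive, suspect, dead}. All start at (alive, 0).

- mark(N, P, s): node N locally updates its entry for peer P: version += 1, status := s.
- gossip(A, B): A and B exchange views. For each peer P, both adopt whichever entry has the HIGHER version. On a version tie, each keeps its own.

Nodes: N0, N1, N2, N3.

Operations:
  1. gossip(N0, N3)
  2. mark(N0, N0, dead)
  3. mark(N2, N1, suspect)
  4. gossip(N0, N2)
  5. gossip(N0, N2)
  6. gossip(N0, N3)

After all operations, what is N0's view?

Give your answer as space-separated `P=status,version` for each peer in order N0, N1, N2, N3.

Answer: N0=dead,1 N1=suspect,1 N2=alive,0 N3=alive,0

Derivation:
Op 1: gossip N0<->N3 -> N0.N0=(alive,v0) N0.N1=(alive,v0) N0.N2=(alive,v0) N0.N3=(alive,v0) | N3.N0=(alive,v0) N3.N1=(alive,v0) N3.N2=(alive,v0) N3.N3=(alive,v0)
Op 2: N0 marks N0=dead -> (dead,v1)
Op 3: N2 marks N1=suspect -> (suspect,v1)
Op 4: gossip N0<->N2 -> N0.N0=(dead,v1) N0.N1=(suspect,v1) N0.N2=(alive,v0) N0.N3=(alive,v0) | N2.N0=(dead,v1) N2.N1=(suspect,v1) N2.N2=(alive,v0) N2.N3=(alive,v0)
Op 5: gossip N0<->N2 -> N0.N0=(dead,v1) N0.N1=(suspect,v1) N0.N2=(alive,v0) N0.N3=(alive,v0) | N2.N0=(dead,v1) N2.N1=(suspect,v1) N2.N2=(alive,v0) N2.N3=(alive,v0)
Op 6: gossip N0<->N3 -> N0.N0=(dead,v1) N0.N1=(suspect,v1) N0.N2=(alive,v0) N0.N3=(alive,v0) | N3.N0=(dead,v1) N3.N1=(suspect,v1) N3.N2=(alive,v0) N3.N3=(alive,v0)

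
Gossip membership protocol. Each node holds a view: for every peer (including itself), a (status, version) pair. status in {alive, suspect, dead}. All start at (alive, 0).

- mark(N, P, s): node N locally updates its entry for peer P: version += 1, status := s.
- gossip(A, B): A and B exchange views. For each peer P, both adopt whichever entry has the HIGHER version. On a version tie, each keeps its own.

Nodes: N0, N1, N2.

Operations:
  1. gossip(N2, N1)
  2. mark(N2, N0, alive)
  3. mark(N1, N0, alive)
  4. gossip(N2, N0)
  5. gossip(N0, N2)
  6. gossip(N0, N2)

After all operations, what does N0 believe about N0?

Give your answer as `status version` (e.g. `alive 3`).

Answer: alive 1

Derivation:
Op 1: gossip N2<->N1 -> N2.N0=(alive,v0) N2.N1=(alive,v0) N2.N2=(alive,v0) | N1.N0=(alive,v0) N1.N1=(alive,v0) N1.N2=(alive,v0)
Op 2: N2 marks N0=alive -> (alive,v1)
Op 3: N1 marks N0=alive -> (alive,v1)
Op 4: gossip N2<->N0 -> N2.N0=(alive,v1) N2.N1=(alive,v0) N2.N2=(alive,v0) | N0.N0=(alive,v1) N0.N1=(alive,v0) N0.N2=(alive,v0)
Op 5: gossip N0<->N2 -> N0.N0=(alive,v1) N0.N1=(alive,v0) N0.N2=(alive,v0) | N2.N0=(alive,v1) N2.N1=(alive,v0) N2.N2=(alive,v0)
Op 6: gossip N0<->N2 -> N0.N0=(alive,v1) N0.N1=(alive,v0) N0.N2=(alive,v0) | N2.N0=(alive,v1) N2.N1=(alive,v0) N2.N2=(alive,v0)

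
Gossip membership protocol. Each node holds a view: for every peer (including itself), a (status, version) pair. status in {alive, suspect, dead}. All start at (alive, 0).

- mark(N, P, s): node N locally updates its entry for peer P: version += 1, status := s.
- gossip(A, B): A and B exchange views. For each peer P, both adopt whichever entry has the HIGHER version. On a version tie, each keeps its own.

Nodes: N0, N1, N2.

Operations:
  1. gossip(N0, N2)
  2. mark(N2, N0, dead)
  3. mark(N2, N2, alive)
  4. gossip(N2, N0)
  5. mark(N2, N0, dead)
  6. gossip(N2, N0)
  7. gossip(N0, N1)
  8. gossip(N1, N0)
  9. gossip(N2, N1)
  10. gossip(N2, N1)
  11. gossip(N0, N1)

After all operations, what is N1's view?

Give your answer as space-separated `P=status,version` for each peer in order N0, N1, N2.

Answer: N0=dead,2 N1=alive,0 N2=alive,1

Derivation:
Op 1: gossip N0<->N2 -> N0.N0=(alive,v0) N0.N1=(alive,v0) N0.N2=(alive,v0) | N2.N0=(alive,v0) N2.N1=(alive,v0) N2.N2=(alive,v0)
Op 2: N2 marks N0=dead -> (dead,v1)
Op 3: N2 marks N2=alive -> (alive,v1)
Op 4: gossip N2<->N0 -> N2.N0=(dead,v1) N2.N1=(alive,v0) N2.N2=(alive,v1) | N0.N0=(dead,v1) N0.N1=(alive,v0) N0.N2=(alive,v1)
Op 5: N2 marks N0=dead -> (dead,v2)
Op 6: gossip N2<->N0 -> N2.N0=(dead,v2) N2.N1=(alive,v0) N2.N2=(alive,v1) | N0.N0=(dead,v2) N0.N1=(alive,v0) N0.N2=(alive,v1)
Op 7: gossip N0<->N1 -> N0.N0=(dead,v2) N0.N1=(alive,v0) N0.N2=(alive,v1) | N1.N0=(dead,v2) N1.N1=(alive,v0) N1.N2=(alive,v1)
Op 8: gossip N1<->N0 -> N1.N0=(dead,v2) N1.N1=(alive,v0) N1.N2=(alive,v1) | N0.N0=(dead,v2) N0.N1=(alive,v0) N0.N2=(alive,v1)
Op 9: gossip N2<->N1 -> N2.N0=(dead,v2) N2.N1=(alive,v0) N2.N2=(alive,v1) | N1.N0=(dead,v2) N1.N1=(alive,v0) N1.N2=(alive,v1)
Op 10: gossip N2<->N1 -> N2.N0=(dead,v2) N2.N1=(alive,v0) N2.N2=(alive,v1) | N1.N0=(dead,v2) N1.N1=(alive,v0) N1.N2=(alive,v1)
Op 11: gossip N0<->N1 -> N0.N0=(dead,v2) N0.N1=(alive,v0) N0.N2=(alive,v1) | N1.N0=(dead,v2) N1.N1=(alive,v0) N1.N2=(alive,v1)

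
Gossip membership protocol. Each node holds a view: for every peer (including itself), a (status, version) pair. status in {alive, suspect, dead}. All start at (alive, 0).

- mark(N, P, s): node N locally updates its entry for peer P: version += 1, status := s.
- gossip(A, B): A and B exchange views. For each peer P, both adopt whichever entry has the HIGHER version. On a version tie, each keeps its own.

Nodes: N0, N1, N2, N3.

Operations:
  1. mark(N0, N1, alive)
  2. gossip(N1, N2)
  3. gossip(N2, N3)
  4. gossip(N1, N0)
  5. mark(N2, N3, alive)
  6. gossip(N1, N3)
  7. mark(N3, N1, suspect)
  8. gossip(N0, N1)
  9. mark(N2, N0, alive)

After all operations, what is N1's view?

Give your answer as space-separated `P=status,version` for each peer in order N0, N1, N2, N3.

Op 1: N0 marks N1=alive -> (alive,v1)
Op 2: gossip N1<->N2 -> N1.N0=(alive,v0) N1.N1=(alive,v0) N1.N2=(alive,v0) N1.N3=(alive,v0) | N2.N0=(alive,v0) N2.N1=(alive,v0) N2.N2=(alive,v0) N2.N3=(alive,v0)
Op 3: gossip N2<->N3 -> N2.N0=(alive,v0) N2.N1=(alive,v0) N2.N2=(alive,v0) N2.N3=(alive,v0) | N3.N0=(alive,v0) N3.N1=(alive,v0) N3.N2=(alive,v0) N3.N3=(alive,v0)
Op 4: gossip N1<->N0 -> N1.N0=(alive,v0) N1.N1=(alive,v1) N1.N2=(alive,v0) N1.N3=(alive,v0) | N0.N0=(alive,v0) N0.N1=(alive,v1) N0.N2=(alive,v0) N0.N3=(alive,v0)
Op 5: N2 marks N3=alive -> (alive,v1)
Op 6: gossip N1<->N3 -> N1.N0=(alive,v0) N1.N1=(alive,v1) N1.N2=(alive,v0) N1.N3=(alive,v0) | N3.N0=(alive,v0) N3.N1=(alive,v1) N3.N2=(alive,v0) N3.N3=(alive,v0)
Op 7: N3 marks N1=suspect -> (suspect,v2)
Op 8: gossip N0<->N1 -> N0.N0=(alive,v0) N0.N1=(alive,v1) N0.N2=(alive,v0) N0.N3=(alive,v0) | N1.N0=(alive,v0) N1.N1=(alive,v1) N1.N2=(alive,v0) N1.N3=(alive,v0)
Op 9: N2 marks N0=alive -> (alive,v1)

Answer: N0=alive,0 N1=alive,1 N2=alive,0 N3=alive,0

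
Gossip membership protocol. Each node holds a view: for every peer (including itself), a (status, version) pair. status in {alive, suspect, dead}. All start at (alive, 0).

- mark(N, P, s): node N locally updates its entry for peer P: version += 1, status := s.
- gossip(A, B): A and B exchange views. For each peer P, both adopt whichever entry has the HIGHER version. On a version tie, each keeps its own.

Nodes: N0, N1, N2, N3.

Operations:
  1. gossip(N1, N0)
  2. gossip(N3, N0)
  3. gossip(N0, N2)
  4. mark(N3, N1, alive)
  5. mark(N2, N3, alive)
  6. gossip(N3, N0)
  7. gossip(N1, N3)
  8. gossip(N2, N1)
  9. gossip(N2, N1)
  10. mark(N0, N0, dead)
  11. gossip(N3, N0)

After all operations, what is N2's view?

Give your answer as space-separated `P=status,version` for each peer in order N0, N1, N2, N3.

Answer: N0=alive,0 N1=alive,1 N2=alive,0 N3=alive,1

Derivation:
Op 1: gossip N1<->N0 -> N1.N0=(alive,v0) N1.N1=(alive,v0) N1.N2=(alive,v0) N1.N3=(alive,v0) | N0.N0=(alive,v0) N0.N1=(alive,v0) N0.N2=(alive,v0) N0.N3=(alive,v0)
Op 2: gossip N3<->N0 -> N3.N0=(alive,v0) N3.N1=(alive,v0) N3.N2=(alive,v0) N3.N3=(alive,v0) | N0.N0=(alive,v0) N0.N1=(alive,v0) N0.N2=(alive,v0) N0.N3=(alive,v0)
Op 3: gossip N0<->N2 -> N0.N0=(alive,v0) N0.N1=(alive,v0) N0.N2=(alive,v0) N0.N3=(alive,v0) | N2.N0=(alive,v0) N2.N1=(alive,v0) N2.N2=(alive,v0) N2.N3=(alive,v0)
Op 4: N3 marks N1=alive -> (alive,v1)
Op 5: N2 marks N3=alive -> (alive,v1)
Op 6: gossip N3<->N0 -> N3.N0=(alive,v0) N3.N1=(alive,v1) N3.N2=(alive,v0) N3.N3=(alive,v0) | N0.N0=(alive,v0) N0.N1=(alive,v1) N0.N2=(alive,v0) N0.N3=(alive,v0)
Op 7: gossip N1<->N3 -> N1.N0=(alive,v0) N1.N1=(alive,v1) N1.N2=(alive,v0) N1.N3=(alive,v0) | N3.N0=(alive,v0) N3.N1=(alive,v1) N3.N2=(alive,v0) N3.N3=(alive,v0)
Op 8: gossip N2<->N1 -> N2.N0=(alive,v0) N2.N1=(alive,v1) N2.N2=(alive,v0) N2.N3=(alive,v1) | N1.N0=(alive,v0) N1.N1=(alive,v1) N1.N2=(alive,v0) N1.N3=(alive,v1)
Op 9: gossip N2<->N1 -> N2.N0=(alive,v0) N2.N1=(alive,v1) N2.N2=(alive,v0) N2.N3=(alive,v1) | N1.N0=(alive,v0) N1.N1=(alive,v1) N1.N2=(alive,v0) N1.N3=(alive,v1)
Op 10: N0 marks N0=dead -> (dead,v1)
Op 11: gossip N3<->N0 -> N3.N0=(dead,v1) N3.N1=(alive,v1) N3.N2=(alive,v0) N3.N3=(alive,v0) | N0.N0=(dead,v1) N0.N1=(alive,v1) N0.N2=(alive,v0) N0.N3=(alive,v0)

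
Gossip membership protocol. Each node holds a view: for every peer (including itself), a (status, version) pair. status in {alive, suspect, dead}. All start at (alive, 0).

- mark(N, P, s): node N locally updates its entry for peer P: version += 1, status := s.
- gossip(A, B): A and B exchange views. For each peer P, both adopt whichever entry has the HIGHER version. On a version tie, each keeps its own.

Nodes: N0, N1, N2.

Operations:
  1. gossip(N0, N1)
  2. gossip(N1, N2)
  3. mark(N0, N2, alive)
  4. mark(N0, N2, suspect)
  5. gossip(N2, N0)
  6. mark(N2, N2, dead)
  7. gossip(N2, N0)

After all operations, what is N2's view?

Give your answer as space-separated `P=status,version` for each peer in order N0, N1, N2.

Answer: N0=alive,0 N1=alive,0 N2=dead,3

Derivation:
Op 1: gossip N0<->N1 -> N0.N0=(alive,v0) N0.N1=(alive,v0) N0.N2=(alive,v0) | N1.N0=(alive,v0) N1.N1=(alive,v0) N1.N2=(alive,v0)
Op 2: gossip N1<->N2 -> N1.N0=(alive,v0) N1.N1=(alive,v0) N1.N2=(alive,v0) | N2.N0=(alive,v0) N2.N1=(alive,v0) N2.N2=(alive,v0)
Op 3: N0 marks N2=alive -> (alive,v1)
Op 4: N0 marks N2=suspect -> (suspect,v2)
Op 5: gossip N2<->N0 -> N2.N0=(alive,v0) N2.N1=(alive,v0) N2.N2=(suspect,v2) | N0.N0=(alive,v0) N0.N1=(alive,v0) N0.N2=(suspect,v2)
Op 6: N2 marks N2=dead -> (dead,v3)
Op 7: gossip N2<->N0 -> N2.N0=(alive,v0) N2.N1=(alive,v0) N2.N2=(dead,v3) | N0.N0=(alive,v0) N0.N1=(alive,v0) N0.N2=(dead,v3)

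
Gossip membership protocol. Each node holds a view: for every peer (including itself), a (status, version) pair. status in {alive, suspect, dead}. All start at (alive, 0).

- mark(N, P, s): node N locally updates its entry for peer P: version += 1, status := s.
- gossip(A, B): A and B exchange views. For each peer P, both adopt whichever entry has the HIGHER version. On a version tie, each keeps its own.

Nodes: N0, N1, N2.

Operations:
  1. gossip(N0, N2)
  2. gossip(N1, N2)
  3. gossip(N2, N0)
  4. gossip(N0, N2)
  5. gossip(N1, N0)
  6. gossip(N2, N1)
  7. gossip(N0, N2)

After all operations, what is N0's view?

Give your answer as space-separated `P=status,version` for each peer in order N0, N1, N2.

Op 1: gossip N0<->N2 -> N0.N0=(alive,v0) N0.N1=(alive,v0) N0.N2=(alive,v0) | N2.N0=(alive,v0) N2.N1=(alive,v0) N2.N2=(alive,v0)
Op 2: gossip N1<->N2 -> N1.N0=(alive,v0) N1.N1=(alive,v0) N1.N2=(alive,v0) | N2.N0=(alive,v0) N2.N1=(alive,v0) N2.N2=(alive,v0)
Op 3: gossip N2<->N0 -> N2.N0=(alive,v0) N2.N1=(alive,v0) N2.N2=(alive,v0) | N0.N0=(alive,v0) N0.N1=(alive,v0) N0.N2=(alive,v0)
Op 4: gossip N0<->N2 -> N0.N0=(alive,v0) N0.N1=(alive,v0) N0.N2=(alive,v0) | N2.N0=(alive,v0) N2.N1=(alive,v0) N2.N2=(alive,v0)
Op 5: gossip N1<->N0 -> N1.N0=(alive,v0) N1.N1=(alive,v0) N1.N2=(alive,v0) | N0.N0=(alive,v0) N0.N1=(alive,v0) N0.N2=(alive,v0)
Op 6: gossip N2<->N1 -> N2.N0=(alive,v0) N2.N1=(alive,v0) N2.N2=(alive,v0) | N1.N0=(alive,v0) N1.N1=(alive,v0) N1.N2=(alive,v0)
Op 7: gossip N0<->N2 -> N0.N0=(alive,v0) N0.N1=(alive,v0) N0.N2=(alive,v0) | N2.N0=(alive,v0) N2.N1=(alive,v0) N2.N2=(alive,v0)

Answer: N0=alive,0 N1=alive,0 N2=alive,0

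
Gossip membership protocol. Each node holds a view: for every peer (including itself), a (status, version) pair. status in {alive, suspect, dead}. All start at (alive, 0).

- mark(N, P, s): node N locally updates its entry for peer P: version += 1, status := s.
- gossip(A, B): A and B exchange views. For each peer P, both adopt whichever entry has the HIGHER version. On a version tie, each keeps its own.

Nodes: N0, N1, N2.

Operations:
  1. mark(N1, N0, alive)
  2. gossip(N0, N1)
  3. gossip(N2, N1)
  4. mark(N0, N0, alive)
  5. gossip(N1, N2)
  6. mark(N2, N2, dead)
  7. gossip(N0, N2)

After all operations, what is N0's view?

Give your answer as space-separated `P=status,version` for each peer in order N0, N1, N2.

Answer: N0=alive,2 N1=alive,0 N2=dead,1

Derivation:
Op 1: N1 marks N0=alive -> (alive,v1)
Op 2: gossip N0<->N1 -> N0.N0=(alive,v1) N0.N1=(alive,v0) N0.N2=(alive,v0) | N1.N0=(alive,v1) N1.N1=(alive,v0) N1.N2=(alive,v0)
Op 3: gossip N2<->N1 -> N2.N0=(alive,v1) N2.N1=(alive,v0) N2.N2=(alive,v0) | N1.N0=(alive,v1) N1.N1=(alive,v0) N1.N2=(alive,v0)
Op 4: N0 marks N0=alive -> (alive,v2)
Op 5: gossip N1<->N2 -> N1.N0=(alive,v1) N1.N1=(alive,v0) N1.N2=(alive,v0) | N2.N0=(alive,v1) N2.N1=(alive,v0) N2.N2=(alive,v0)
Op 6: N2 marks N2=dead -> (dead,v1)
Op 7: gossip N0<->N2 -> N0.N0=(alive,v2) N0.N1=(alive,v0) N0.N2=(dead,v1) | N2.N0=(alive,v2) N2.N1=(alive,v0) N2.N2=(dead,v1)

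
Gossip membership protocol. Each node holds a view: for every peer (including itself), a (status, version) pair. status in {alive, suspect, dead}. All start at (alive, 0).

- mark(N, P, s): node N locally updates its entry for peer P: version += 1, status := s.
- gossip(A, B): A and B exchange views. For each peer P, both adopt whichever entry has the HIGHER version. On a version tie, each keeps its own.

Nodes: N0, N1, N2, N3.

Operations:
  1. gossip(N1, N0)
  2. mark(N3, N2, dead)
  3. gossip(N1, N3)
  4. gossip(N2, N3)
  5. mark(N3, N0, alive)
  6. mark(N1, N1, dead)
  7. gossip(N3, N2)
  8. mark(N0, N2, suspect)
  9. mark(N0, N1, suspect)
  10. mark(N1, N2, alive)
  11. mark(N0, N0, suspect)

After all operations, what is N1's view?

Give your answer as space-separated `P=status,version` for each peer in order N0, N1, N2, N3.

Answer: N0=alive,0 N1=dead,1 N2=alive,2 N3=alive,0

Derivation:
Op 1: gossip N1<->N0 -> N1.N0=(alive,v0) N1.N1=(alive,v0) N1.N2=(alive,v0) N1.N3=(alive,v0) | N0.N0=(alive,v0) N0.N1=(alive,v0) N0.N2=(alive,v0) N0.N3=(alive,v0)
Op 2: N3 marks N2=dead -> (dead,v1)
Op 3: gossip N1<->N3 -> N1.N0=(alive,v0) N1.N1=(alive,v0) N1.N2=(dead,v1) N1.N3=(alive,v0) | N3.N0=(alive,v0) N3.N1=(alive,v0) N3.N2=(dead,v1) N3.N3=(alive,v0)
Op 4: gossip N2<->N3 -> N2.N0=(alive,v0) N2.N1=(alive,v0) N2.N2=(dead,v1) N2.N3=(alive,v0) | N3.N0=(alive,v0) N3.N1=(alive,v0) N3.N2=(dead,v1) N3.N3=(alive,v0)
Op 5: N3 marks N0=alive -> (alive,v1)
Op 6: N1 marks N1=dead -> (dead,v1)
Op 7: gossip N3<->N2 -> N3.N0=(alive,v1) N3.N1=(alive,v0) N3.N2=(dead,v1) N3.N3=(alive,v0) | N2.N0=(alive,v1) N2.N1=(alive,v0) N2.N2=(dead,v1) N2.N3=(alive,v0)
Op 8: N0 marks N2=suspect -> (suspect,v1)
Op 9: N0 marks N1=suspect -> (suspect,v1)
Op 10: N1 marks N2=alive -> (alive,v2)
Op 11: N0 marks N0=suspect -> (suspect,v1)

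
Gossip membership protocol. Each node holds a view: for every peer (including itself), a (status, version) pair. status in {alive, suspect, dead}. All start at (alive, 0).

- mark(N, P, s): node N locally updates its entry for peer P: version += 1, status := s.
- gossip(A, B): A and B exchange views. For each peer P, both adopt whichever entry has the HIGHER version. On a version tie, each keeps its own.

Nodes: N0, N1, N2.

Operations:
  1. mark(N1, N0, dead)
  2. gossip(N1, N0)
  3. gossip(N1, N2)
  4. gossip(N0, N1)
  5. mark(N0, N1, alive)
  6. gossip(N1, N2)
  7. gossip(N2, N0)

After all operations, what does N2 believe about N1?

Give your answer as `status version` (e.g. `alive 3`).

Op 1: N1 marks N0=dead -> (dead,v1)
Op 2: gossip N1<->N0 -> N1.N0=(dead,v1) N1.N1=(alive,v0) N1.N2=(alive,v0) | N0.N0=(dead,v1) N0.N1=(alive,v0) N0.N2=(alive,v0)
Op 3: gossip N1<->N2 -> N1.N0=(dead,v1) N1.N1=(alive,v0) N1.N2=(alive,v0) | N2.N0=(dead,v1) N2.N1=(alive,v0) N2.N2=(alive,v0)
Op 4: gossip N0<->N1 -> N0.N0=(dead,v1) N0.N1=(alive,v0) N0.N2=(alive,v0) | N1.N0=(dead,v1) N1.N1=(alive,v0) N1.N2=(alive,v0)
Op 5: N0 marks N1=alive -> (alive,v1)
Op 6: gossip N1<->N2 -> N1.N0=(dead,v1) N1.N1=(alive,v0) N1.N2=(alive,v0) | N2.N0=(dead,v1) N2.N1=(alive,v0) N2.N2=(alive,v0)
Op 7: gossip N2<->N0 -> N2.N0=(dead,v1) N2.N1=(alive,v1) N2.N2=(alive,v0) | N0.N0=(dead,v1) N0.N1=(alive,v1) N0.N2=(alive,v0)

Answer: alive 1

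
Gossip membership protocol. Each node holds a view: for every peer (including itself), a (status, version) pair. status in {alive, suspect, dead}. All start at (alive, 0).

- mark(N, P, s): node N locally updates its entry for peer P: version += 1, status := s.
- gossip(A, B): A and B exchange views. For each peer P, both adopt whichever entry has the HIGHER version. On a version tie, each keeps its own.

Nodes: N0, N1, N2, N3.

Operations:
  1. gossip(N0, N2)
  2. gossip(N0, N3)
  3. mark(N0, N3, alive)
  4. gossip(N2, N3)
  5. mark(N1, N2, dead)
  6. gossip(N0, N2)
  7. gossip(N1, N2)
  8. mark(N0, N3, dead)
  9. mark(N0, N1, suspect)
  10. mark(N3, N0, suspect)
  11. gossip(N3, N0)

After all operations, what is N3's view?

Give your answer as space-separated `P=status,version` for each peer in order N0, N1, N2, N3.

Op 1: gossip N0<->N2 -> N0.N0=(alive,v0) N0.N1=(alive,v0) N0.N2=(alive,v0) N0.N3=(alive,v0) | N2.N0=(alive,v0) N2.N1=(alive,v0) N2.N2=(alive,v0) N2.N3=(alive,v0)
Op 2: gossip N0<->N3 -> N0.N0=(alive,v0) N0.N1=(alive,v0) N0.N2=(alive,v0) N0.N3=(alive,v0) | N3.N0=(alive,v0) N3.N1=(alive,v0) N3.N2=(alive,v0) N3.N3=(alive,v0)
Op 3: N0 marks N3=alive -> (alive,v1)
Op 4: gossip N2<->N3 -> N2.N0=(alive,v0) N2.N1=(alive,v0) N2.N2=(alive,v0) N2.N3=(alive,v0) | N3.N0=(alive,v0) N3.N1=(alive,v0) N3.N2=(alive,v0) N3.N3=(alive,v0)
Op 5: N1 marks N2=dead -> (dead,v1)
Op 6: gossip N0<->N2 -> N0.N0=(alive,v0) N0.N1=(alive,v0) N0.N2=(alive,v0) N0.N3=(alive,v1) | N2.N0=(alive,v0) N2.N1=(alive,v0) N2.N2=(alive,v0) N2.N3=(alive,v1)
Op 7: gossip N1<->N2 -> N1.N0=(alive,v0) N1.N1=(alive,v0) N1.N2=(dead,v1) N1.N3=(alive,v1) | N2.N0=(alive,v0) N2.N1=(alive,v0) N2.N2=(dead,v1) N2.N3=(alive,v1)
Op 8: N0 marks N3=dead -> (dead,v2)
Op 9: N0 marks N1=suspect -> (suspect,v1)
Op 10: N3 marks N0=suspect -> (suspect,v1)
Op 11: gossip N3<->N0 -> N3.N0=(suspect,v1) N3.N1=(suspect,v1) N3.N2=(alive,v0) N3.N3=(dead,v2) | N0.N0=(suspect,v1) N0.N1=(suspect,v1) N0.N2=(alive,v0) N0.N3=(dead,v2)

Answer: N0=suspect,1 N1=suspect,1 N2=alive,0 N3=dead,2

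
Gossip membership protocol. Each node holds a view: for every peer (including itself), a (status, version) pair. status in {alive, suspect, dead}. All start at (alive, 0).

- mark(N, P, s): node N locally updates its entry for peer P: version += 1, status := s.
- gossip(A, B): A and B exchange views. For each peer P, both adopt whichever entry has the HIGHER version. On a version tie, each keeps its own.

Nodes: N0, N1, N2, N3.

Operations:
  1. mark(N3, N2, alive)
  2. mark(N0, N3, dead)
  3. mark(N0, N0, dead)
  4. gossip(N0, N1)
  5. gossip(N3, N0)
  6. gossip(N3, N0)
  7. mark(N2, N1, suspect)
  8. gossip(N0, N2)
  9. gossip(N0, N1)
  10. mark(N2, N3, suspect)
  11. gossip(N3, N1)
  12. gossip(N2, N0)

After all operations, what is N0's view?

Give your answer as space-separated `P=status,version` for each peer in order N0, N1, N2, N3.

Answer: N0=dead,1 N1=suspect,1 N2=alive,1 N3=suspect,2

Derivation:
Op 1: N3 marks N2=alive -> (alive,v1)
Op 2: N0 marks N3=dead -> (dead,v1)
Op 3: N0 marks N0=dead -> (dead,v1)
Op 4: gossip N0<->N1 -> N0.N0=(dead,v1) N0.N1=(alive,v0) N0.N2=(alive,v0) N0.N3=(dead,v1) | N1.N0=(dead,v1) N1.N1=(alive,v0) N1.N2=(alive,v0) N1.N3=(dead,v1)
Op 5: gossip N3<->N0 -> N3.N0=(dead,v1) N3.N1=(alive,v0) N3.N2=(alive,v1) N3.N3=(dead,v1) | N0.N0=(dead,v1) N0.N1=(alive,v0) N0.N2=(alive,v1) N0.N3=(dead,v1)
Op 6: gossip N3<->N0 -> N3.N0=(dead,v1) N3.N1=(alive,v0) N3.N2=(alive,v1) N3.N3=(dead,v1) | N0.N0=(dead,v1) N0.N1=(alive,v0) N0.N2=(alive,v1) N0.N3=(dead,v1)
Op 7: N2 marks N1=suspect -> (suspect,v1)
Op 8: gossip N0<->N2 -> N0.N0=(dead,v1) N0.N1=(suspect,v1) N0.N2=(alive,v1) N0.N3=(dead,v1) | N2.N0=(dead,v1) N2.N1=(suspect,v1) N2.N2=(alive,v1) N2.N3=(dead,v1)
Op 9: gossip N0<->N1 -> N0.N0=(dead,v1) N0.N1=(suspect,v1) N0.N2=(alive,v1) N0.N3=(dead,v1) | N1.N0=(dead,v1) N1.N1=(suspect,v1) N1.N2=(alive,v1) N1.N3=(dead,v1)
Op 10: N2 marks N3=suspect -> (suspect,v2)
Op 11: gossip N3<->N1 -> N3.N0=(dead,v1) N3.N1=(suspect,v1) N3.N2=(alive,v1) N3.N3=(dead,v1) | N1.N0=(dead,v1) N1.N1=(suspect,v1) N1.N2=(alive,v1) N1.N3=(dead,v1)
Op 12: gossip N2<->N0 -> N2.N0=(dead,v1) N2.N1=(suspect,v1) N2.N2=(alive,v1) N2.N3=(suspect,v2) | N0.N0=(dead,v1) N0.N1=(suspect,v1) N0.N2=(alive,v1) N0.N3=(suspect,v2)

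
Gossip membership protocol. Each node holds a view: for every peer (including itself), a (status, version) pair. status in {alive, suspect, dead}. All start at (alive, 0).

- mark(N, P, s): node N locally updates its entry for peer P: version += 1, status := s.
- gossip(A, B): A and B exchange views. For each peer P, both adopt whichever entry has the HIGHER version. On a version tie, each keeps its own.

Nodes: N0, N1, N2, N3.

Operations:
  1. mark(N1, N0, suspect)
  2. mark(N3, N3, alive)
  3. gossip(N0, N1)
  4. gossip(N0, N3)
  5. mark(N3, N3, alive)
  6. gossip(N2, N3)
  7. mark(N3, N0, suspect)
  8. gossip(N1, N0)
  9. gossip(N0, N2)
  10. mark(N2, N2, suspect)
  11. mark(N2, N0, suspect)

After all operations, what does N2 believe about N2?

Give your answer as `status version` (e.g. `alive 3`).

Op 1: N1 marks N0=suspect -> (suspect,v1)
Op 2: N3 marks N3=alive -> (alive,v1)
Op 3: gossip N0<->N1 -> N0.N0=(suspect,v1) N0.N1=(alive,v0) N0.N2=(alive,v0) N0.N3=(alive,v0) | N1.N0=(suspect,v1) N1.N1=(alive,v0) N1.N2=(alive,v0) N1.N3=(alive,v0)
Op 4: gossip N0<->N3 -> N0.N0=(suspect,v1) N0.N1=(alive,v0) N0.N2=(alive,v0) N0.N3=(alive,v1) | N3.N0=(suspect,v1) N3.N1=(alive,v0) N3.N2=(alive,v0) N3.N3=(alive,v1)
Op 5: N3 marks N3=alive -> (alive,v2)
Op 6: gossip N2<->N3 -> N2.N0=(suspect,v1) N2.N1=(alive,v0) N2.N2=(alive,v0) N2.N3=(alive,v2) | N3.N0=(suspect,v1) N3.N1=(alive,v0) N3.N2=(alive,v0) N3.N3=(alive,v2)
Op 7: N3 marks N0=suspect -> (suspect,v2)
Op 8: gossip N1<->N0 -> N1.N0=(suspect,v1) N1.N1=(alive,v0) N1.N2=(alive,v0) N1.N3=(alive,v1) | N0.N0=(suspect,v1) N0.N1=(alive,v0) N0.N2=(alive,v0) N0.N3=(alive,v1)
Op 9: gossip N0<->N2 -> N0.N0=(suspect,v1) N0.N1=(alive,v0) N0.N2=(alive,v0) N0.N3=(alive,v2) | N2.N0=(suspect,v1) N2.N1=(alive,v0) N2.N2=(alive,v0) N2.N3=(alive,v2)
Op 10: N2 marks N2=suspect -> (suspect,v1)
Op 11: N2 marks N0=suspect -> (suspect,v2)

Answer: suspect 1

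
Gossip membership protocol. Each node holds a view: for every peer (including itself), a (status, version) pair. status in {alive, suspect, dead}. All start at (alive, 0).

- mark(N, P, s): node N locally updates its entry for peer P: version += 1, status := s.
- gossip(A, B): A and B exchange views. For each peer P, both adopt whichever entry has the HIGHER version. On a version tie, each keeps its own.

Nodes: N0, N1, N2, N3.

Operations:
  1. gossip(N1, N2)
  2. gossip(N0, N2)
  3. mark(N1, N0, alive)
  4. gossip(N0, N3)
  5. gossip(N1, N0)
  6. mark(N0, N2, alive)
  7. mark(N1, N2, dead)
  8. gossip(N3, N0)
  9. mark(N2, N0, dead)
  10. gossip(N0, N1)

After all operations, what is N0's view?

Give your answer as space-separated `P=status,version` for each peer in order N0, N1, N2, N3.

Answer: N0=alive,1 N1=alive,0 N2=alive,1 N3=alive,0

Derivation:
Op 1: gossip N1<->N2 -> N1.N0=(alive,v0) N1.N1=(alive,v0) N1.N2=(alive,v0) N1.N3=(alive,v0) | N2.N0=(alive,v0) N2.N1=(alive,v0) N2.N2=(alive,v0) N2.N3=(alive,v0)
Op 2: gossip N0<->N2 -> N0.N0=(alive,v0) N0.N1=(alive,v0) N0.N2=(alive,v0) N0.N3=(alive,v0) | N2.N0=(alive,v0) N2.N1=(alive,v0) N2.N2=(alive,v0) N2.N3=(alive,v0)
Op 3: N1 marks N0=alive -> (alive,v1)
Op 4: gossip N0<->N3 -> N0.N0=(alive,v0) N0.N1=(alive,v0) N0.N2=(alive,v0) N0.N3=(alive,v0) | N3.N0=(alive,v0) N3.N1=(alive,v0) N3.N2=(alive,v0) N3.N3=(alive,v0)
Op 5: gossip N1<->N0 -> N1.N0=(alive,v1) N1.N1=(alive,v0) N1.N2=(alive,v0) N1.N3=(alive,v0) | N0.N0=(alive,v1) N0.N1=(alive,v0) N0.N2=(alive,v0) N0.N3=(alive,v0)
Op 6: N0 marks N2=alive -> (alive,v1)
Op 7: N1 marks N2=dead -> (dead,v1)
Op 8: gossip N3<->N0 -> N3.N0=(alive,v1) N3.N1=(alive,v0) N3.N2=(alive,v1) N3.N3=(alive,v0) | N0.N0=(alive,v1) N0.N1=(alive,v0) N0.N2=(alive,v1) N0.N3=(alive,v0)
Op 9: N2 marks N0=dead -> (dead,v1)
Op 10: gossip N0<->N1 -> N0.N0=(alive,v1) N0.N1=(alive,v0) N0.N2=(alive,v1) N0.N3=(alive,v0) | N1.N0=(alive,v1) N1.N1=(alive,v0) N1.N2=(dead,v1) N1.N3=(alive,v0)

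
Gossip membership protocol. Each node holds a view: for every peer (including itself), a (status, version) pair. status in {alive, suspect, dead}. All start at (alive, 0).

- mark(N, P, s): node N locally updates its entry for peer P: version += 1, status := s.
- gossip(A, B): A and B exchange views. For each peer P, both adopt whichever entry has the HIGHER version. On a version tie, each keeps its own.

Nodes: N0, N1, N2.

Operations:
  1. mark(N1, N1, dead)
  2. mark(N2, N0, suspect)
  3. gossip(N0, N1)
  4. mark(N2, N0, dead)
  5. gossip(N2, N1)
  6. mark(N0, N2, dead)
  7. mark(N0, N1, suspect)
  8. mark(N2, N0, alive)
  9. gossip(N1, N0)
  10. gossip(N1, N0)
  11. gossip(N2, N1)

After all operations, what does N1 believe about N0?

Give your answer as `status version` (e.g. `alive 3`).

Answer: alive 3

Derivation:
Op 1: N1 marks N1=dead -> (dead,v1)
Op 2: N2 marks N0=suspect -> (suspect,v1)
Op 3: gossip N0<->N1 -> N0.N0=(alive,v0) N0.N1=(dead,v1) N0.N2=(alive,v0) | N1.N0=(alive,v0) N1.N1=(dead,v1) N1.N2=(alive,v0)
Op 4: N2 marks N0=dead -> (dead,v2)
Op 5: gossip N2<->N1 -> N2.N0=(dead,v2) N2.N1=(dead,v1) N2.N2=(alive,v0) | N1.N0=(dead,v2) N1.N1=(dead,v1) N1.N2=(alive,v0)
Op 6: N0 marks N2=dead -> (dead,v1)
Op 7: N0 marks N1=suspect -> (suspect,v2)
Op 8: N2 marks N0=alive -> (alive,v3)
Op 9: gossip N1<->N0 -> N1.N0=(dead,v2) N1.N1=(suspect,v2) N1.N2=(dead,v1) | N0.N0=(dead,v2) N0.N1=(suspect,v2) N0.N2=(dead,v1)
Op 10: gossip N1<->N0 -> N1.N0=(dead,v2) N1.N1=(suspect,v2) N1.N2=(dead,v1) | N0.N0=(dead,v2) N0.N1=(suspect,v2) N0.N2=(dead,v1)
Op 11: gossip N2<->N1 -> N2.N0=(alive,v3) N2.N1=(suspect,v2) N2.N2=(dead,v1) | N1.N0=(alive,v3) N1.N1=(suspect,v2) N1.N2=(dead,v1)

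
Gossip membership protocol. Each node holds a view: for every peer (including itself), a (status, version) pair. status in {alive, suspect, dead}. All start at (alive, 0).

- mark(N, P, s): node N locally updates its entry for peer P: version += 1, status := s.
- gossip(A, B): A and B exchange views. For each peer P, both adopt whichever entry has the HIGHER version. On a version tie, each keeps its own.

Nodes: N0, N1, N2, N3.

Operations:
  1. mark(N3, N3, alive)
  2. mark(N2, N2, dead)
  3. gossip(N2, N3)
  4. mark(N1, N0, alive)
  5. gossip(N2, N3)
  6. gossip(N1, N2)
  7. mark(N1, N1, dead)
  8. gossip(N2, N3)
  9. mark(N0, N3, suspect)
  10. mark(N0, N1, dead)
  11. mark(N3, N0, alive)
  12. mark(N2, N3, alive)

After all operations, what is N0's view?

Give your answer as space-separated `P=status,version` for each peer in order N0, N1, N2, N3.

Answer: N0=alive,0 N1=dead,1 N2=alive,0 N3=suspect,1

Derivation:
Op 1: N3 marks N3=alive -> (alive,v1)
Op 2: N2 marks N2=dead -> (dead,v1)
Op 3: gossip N2<->N3 -> N2.N0=(alive,v0) N2.N1=(alive,v0) N2.N2=(dead,v1) N2.N3=(alive,v1) | N3.N0=(alive,v0) N3.N1=(alive,v0) N3.N2=(dead,v1) N3.N3=(alive,v1)
Op 4: N1 marks N0=alive -> (alive,v1)
Op 5: gossip N2<->N3 -> N2.N0=(alive,v0) N2.N1=(alive,v0) N2.N2=(dead,v1) N2.N3=(alive,v1) | N3.N0=(alive,v0) N3.N1=(alive,v0) N3.N2=(dead,v1) N3.N3=(alive,v1)
Op 6: gossip N1<->N2 -> N1.N0=(alive,v1) N1.N1=(alive,v0) N1.N2=(dead,v1) N1.N3=(alive,v1) | N2.N0=(alive,v1) N2.N1=(alive,v0) N2.N2=(dead,v1) N2.N3=(alive,v1)
Op 7: N1 marks N1=dead -> (dead,v1)
Op 8: gossip N2<->N3 -> N2.N0=(alive,v1) N2.N1=(alive,v0) N2.N2=(dead,v1) N2.N3=(alive,v1) | N3.N0=(alive,v1) N3.N1=(alive,v0) N3.N2=(dead,v1) N3.N3=(alive,v1)
Op 9: N0 marks N3=suspect -> (suspect,v1)
Op 10: N0 marks N1=dead -> (dead,v1)
Op 11: N3 marks N0=alive -> (alive,v2)
Op 12: N2 marks N3=alive -> (alive,v2)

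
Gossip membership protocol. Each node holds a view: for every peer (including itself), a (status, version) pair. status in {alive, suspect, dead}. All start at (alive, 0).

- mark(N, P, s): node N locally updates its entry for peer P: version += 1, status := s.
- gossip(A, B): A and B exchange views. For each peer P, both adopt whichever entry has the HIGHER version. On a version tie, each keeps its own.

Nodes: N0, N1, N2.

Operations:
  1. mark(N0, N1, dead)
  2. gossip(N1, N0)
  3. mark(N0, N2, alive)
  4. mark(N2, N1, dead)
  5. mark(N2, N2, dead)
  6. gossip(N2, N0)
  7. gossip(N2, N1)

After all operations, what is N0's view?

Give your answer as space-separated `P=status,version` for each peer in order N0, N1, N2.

Op 1: N0 marks N1=dead -> (dead,v1)
Op 2: gossip N1<->N0 -> N1.N0=(alive,v0) N1.N1=(dead,v1) N1.N2=(alive,v0) | N0.N0=(alive,v0) N0.N1=(dead,v1) N0.N2=(alive,v0)
Op 3: N0 marks N2=alive -> (alive,v1)
Op 4: N2 marks N1=dead -> (dead,v1)
Op 5: N2 marks N2=dead -> (dead,v1)
Op 6: gossip N2<->N0 -> N2.N0=(alive,v0) N2.N1=(dead,v1) N2.N2=(dead,v1) | N0.N0=(alive,v0) N0.N1=(dead,v1) N0.N2=(alive,v1)
Op 7: gossip N2<->N1 -> N2.N0=(alive,v0) N2.N1=(dead,v1) N2.N2=(dead,v1) | N1.N0=(alive,v0) N1.N1=(dead,v1) N1.N2=(dead,v1)

Answer: N0=alive,0 N1=dead,1 N2=alive,1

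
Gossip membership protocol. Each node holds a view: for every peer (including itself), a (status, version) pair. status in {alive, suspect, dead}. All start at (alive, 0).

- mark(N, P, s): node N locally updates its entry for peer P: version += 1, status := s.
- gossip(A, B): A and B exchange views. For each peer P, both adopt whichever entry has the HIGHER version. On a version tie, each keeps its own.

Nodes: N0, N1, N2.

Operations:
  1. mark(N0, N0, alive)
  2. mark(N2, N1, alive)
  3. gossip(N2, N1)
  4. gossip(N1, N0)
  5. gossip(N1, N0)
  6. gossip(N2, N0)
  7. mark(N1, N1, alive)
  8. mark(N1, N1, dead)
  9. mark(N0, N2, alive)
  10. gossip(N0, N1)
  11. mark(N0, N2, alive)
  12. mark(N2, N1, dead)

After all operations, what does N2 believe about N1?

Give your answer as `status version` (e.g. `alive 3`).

Op 1: N0 marks N0=alive -> (alive,v1)
Op 2: N2 marks N1=alive -> (alive,v1)
Op 3: gossip N2<->N1 -> N2.N0=(alive,v0) N2.N1=(alive,v1) N2.N2=(alive,v0) | N1.N0=(alive,v0) N1.N1=(alive,v1) N1.N2=(alive,v0)
Op 4: gossip N1<->N0 -> N1.N0=(alive,v1) N1.N1=(alive,v1) N1.N2=(alive,v0) | N0.N0=(alive,v1) N0.N1=(alive,v1) N0.N2=(alive,v0)
Op 5: gossip N1<->N0 -> N1.N0=(alive,v1) N1.N1=(alive,v1) N1.N2=(alive,v0) | N0.N0=(alive,v1) N0.N1=(alive,v1) N0.N2=(alive,v0)
Op 6: gossip N2<->N0 -> N2.N0=(alive,v1) N2.N1=(alive,v1) N2.N2=(alive,v0) | N0.N0=(alive,v1) N0.N1=(alive,v1) N0.N2=(alive,v0)
Op 7: N1 marks N1=alive -> (alive,v2)
Op 8: N1 marks N1=dead -> (dead,v3)
Op 9: N0 marks N2=alive -> (alive,v1)
Op 10: gossip N0<->N1 -> N0.N0=(alive,v1) N0.N1=(dead,v3) N0.N2=(alive,v1) | N1.N0=(alive,v1) N1.N1=(dead,v3) N1.N2=(alive,v1)
Op 11: N0 marks N2=alive -> (alive,v2)
Op 12: N2 marks N1=dead -> (dead,v2)

Answer: dead 2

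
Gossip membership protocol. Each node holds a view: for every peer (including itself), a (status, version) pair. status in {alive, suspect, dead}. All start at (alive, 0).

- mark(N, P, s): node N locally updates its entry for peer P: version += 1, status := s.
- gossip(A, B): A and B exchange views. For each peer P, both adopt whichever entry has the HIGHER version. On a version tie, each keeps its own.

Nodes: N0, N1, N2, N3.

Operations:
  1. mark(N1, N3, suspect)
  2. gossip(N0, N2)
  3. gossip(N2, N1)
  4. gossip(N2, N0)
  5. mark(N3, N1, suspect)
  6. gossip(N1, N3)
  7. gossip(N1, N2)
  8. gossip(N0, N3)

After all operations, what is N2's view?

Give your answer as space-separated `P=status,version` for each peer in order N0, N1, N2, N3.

Op 1: N1 marks N3=suspect -> (suspect,v1)
Op 2: gossip N0<->N2 -> N0.N0=(alive,v0) N0.N1=(alive,v0) N0.N2=(alive,v0) N0.N3=(alive,v0) | N2.N0=(alive,v0) N2.N1=(alive,v0) N2.N2=(alive,v0) N2.N3=(alive,v0)
Op 3: gossip N2<->N1 -> N2.N0=(alive,v0) N2.N1=(alive,v0) N2.N2=(alive,v0) N2.N3=(suspect,v1) | N1.N0=(alive,v0) N1.N1=(alive,v0) N1.N2=(alive,v0) N1.N3=(suspect,v1)
Op 4: gossip N2<->N0 -> N2.N0=(alive,v0) N2.N1=(alive,v0) N2.N2=(alive,v0) N2.N3=(suspect,v1) | N0.N0=(alive,v0) N0.N1=(alive,v0) N0.N2=(alive,v0) N0.N3=(suspect,v1)
Op 5: N3 marks N1=suspect -> (suspect,v1)
Op 6: gossip N1<->N3 -> N1.N0=(alive,v0) N1.N1=(suspect,v1) N1.N2=(alive,v0) N1.N3=(suspect,v1) | N3.N0=(alive,v0) N3.N1=(suspect,v1) N3.N2=(alive,v0) N3.N3=(suspect,v1)
Op 7: gossip N1<->N2 -> N1.N0=(alive,v0) N1.N1=(suspect,v1) N1.N2=(alive,v0) N1.N3=(suspect,v1) | N2.N0=(alive,v0) N2.N1=(suspect,v1) N2.N2=(alive,v0) N2.N3=(suspect,v1)
Op 8: gossip N0<->N3 -> N0.N0=(alive,v0) N0.N1=(suspect,v1) N0.N2=(alive,v0) N0.N3=(suspect,v1) | N3.N0=(alive,v0) N3.N1=(suspect,v1) N3.N2=(alive,v0) N3.N3=(suspect,v1)

Answer: N0=alive,0 N1=suspect,1 N2=alive,0 N3=suspect,1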